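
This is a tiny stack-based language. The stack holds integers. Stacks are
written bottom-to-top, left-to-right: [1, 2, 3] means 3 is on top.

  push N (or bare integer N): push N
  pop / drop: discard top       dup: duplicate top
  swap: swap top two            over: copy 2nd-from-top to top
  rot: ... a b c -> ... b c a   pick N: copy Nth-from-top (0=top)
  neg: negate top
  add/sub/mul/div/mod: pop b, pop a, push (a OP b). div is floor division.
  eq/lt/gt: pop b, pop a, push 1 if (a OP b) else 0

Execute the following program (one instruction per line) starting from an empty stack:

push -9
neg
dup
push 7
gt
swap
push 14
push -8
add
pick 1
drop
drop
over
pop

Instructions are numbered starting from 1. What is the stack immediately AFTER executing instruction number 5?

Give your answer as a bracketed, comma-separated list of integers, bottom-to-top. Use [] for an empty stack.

Answer: [9, 1]

Derivation:
Step 1 ('push -9'): [-9]
Step 2 ('neg'): [9]
Step 3 ('dup'): [9, 9]
Step 4 ('push 7'): [9, 9, 7]
Step 5 ('gt'): [9, 1]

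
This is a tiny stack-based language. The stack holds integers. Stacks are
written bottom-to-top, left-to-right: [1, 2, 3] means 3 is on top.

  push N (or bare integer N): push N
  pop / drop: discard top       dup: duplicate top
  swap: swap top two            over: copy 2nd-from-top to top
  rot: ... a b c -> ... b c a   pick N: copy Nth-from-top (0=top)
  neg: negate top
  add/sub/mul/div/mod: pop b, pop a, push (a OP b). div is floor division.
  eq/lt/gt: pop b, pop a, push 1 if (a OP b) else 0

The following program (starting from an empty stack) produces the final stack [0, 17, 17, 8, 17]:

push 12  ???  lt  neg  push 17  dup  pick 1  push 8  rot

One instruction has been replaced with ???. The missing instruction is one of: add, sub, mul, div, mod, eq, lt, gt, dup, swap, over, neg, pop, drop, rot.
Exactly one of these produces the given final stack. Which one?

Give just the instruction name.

Stack before ???: [12]
Stack after ???:  [12, 12]
The instruction that transforms [12] -> [12, 12] is: dup

Answer: dup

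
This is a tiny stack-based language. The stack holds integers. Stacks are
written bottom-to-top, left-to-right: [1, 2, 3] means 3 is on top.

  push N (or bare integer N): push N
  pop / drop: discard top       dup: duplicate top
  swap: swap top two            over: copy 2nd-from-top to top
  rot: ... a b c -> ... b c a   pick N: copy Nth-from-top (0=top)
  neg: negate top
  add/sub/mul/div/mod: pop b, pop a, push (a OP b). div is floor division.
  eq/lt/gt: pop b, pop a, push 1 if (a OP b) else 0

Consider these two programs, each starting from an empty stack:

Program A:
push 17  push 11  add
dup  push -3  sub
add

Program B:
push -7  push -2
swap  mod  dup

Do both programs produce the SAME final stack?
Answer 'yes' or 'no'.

Program A trace:
  After 'push 17': [17]
  After 'push 11': [17, 11]
  After 'add': [28]
  After 'dup': [28, 28]
  After 'push -3': [28, 28, -3]
  After 'sub': [28, 31]
  After 'add': [59]
Program A final stack: [59]

Program B trace:
  After 'push -7': [-7]
  After 'push -2': [-7, -2]
  After 'swap': [-2, -7]
  After 'mod': [-2]
  After 'dup': [-2, -2]
Program B final stack: [-2, -2]
Same: no

Answer: no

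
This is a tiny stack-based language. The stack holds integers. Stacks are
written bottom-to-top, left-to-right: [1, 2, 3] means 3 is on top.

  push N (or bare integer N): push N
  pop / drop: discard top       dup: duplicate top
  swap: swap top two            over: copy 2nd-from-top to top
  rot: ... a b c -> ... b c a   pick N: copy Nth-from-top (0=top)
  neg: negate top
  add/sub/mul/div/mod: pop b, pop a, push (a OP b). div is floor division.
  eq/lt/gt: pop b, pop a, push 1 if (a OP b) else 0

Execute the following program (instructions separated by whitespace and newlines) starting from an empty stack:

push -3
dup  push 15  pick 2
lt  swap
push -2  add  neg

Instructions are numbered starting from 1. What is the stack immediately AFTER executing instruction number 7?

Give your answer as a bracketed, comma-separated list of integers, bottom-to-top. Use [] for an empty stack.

Answer: [-3, 0, -3, -2]

Derivation:
Step 1 ('push -3'): [-3]
Step 2 ('dup'): [-3, -3]
Step 3 ('push 15'): [-3, -3, 15]
Step 4 ('pick 2'): [-3, -3, 15, -3]
Step 5 ('lt'): [-3, -3, 0]
Step 6 ('swap'): [-3, 0, -3]
Step 7 ('push -2'): [-3, 0, -3, -2]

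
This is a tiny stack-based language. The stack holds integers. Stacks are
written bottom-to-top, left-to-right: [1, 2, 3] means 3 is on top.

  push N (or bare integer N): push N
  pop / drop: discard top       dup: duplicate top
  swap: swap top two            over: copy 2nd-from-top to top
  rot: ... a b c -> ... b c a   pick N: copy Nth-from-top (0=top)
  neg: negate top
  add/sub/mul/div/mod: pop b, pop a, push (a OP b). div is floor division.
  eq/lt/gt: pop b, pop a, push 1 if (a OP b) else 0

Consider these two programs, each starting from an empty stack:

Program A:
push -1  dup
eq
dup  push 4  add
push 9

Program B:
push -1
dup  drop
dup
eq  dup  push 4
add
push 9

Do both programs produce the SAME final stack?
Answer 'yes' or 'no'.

Program A trace:
  After 'push -1': [-1]
  After 'dup': [-1, -1]
  After 'eq': [1]
  After 'dup': [1, 1]
  After 'push 4': [1, 1, 4]
  After 'add': [1, 5]
  After 'push 9': [1, 5, 9]
Program A final stack: [1, 5, 9]

Program B trace:
  After 'push -1': [-1]
  After 'dup': [-1, -1]
  After 'drop': [-1]
  After 'dup': [-1, -1]
  After 'eq': [1]
  After 'dup': [1, 1]
  After 'push 4': [1, 1, 4]
  After 'add': [1, 5]
  After 'push 9': [1, 5, 9]
Program B final stack: [1, 5, 9]
Same: yes

Answer: yes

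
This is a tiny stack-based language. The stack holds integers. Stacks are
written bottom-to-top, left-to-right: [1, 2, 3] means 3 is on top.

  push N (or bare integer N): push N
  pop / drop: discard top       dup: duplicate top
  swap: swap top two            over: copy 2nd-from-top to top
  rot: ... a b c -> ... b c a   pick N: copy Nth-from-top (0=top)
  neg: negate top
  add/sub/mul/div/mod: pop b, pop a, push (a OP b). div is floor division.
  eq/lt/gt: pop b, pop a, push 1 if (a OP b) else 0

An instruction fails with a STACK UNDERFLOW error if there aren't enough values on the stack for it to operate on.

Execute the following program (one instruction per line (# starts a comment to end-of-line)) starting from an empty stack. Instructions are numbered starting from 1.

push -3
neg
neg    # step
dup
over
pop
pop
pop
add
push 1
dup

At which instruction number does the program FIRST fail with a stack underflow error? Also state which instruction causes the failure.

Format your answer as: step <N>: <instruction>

Step 1 ('push -3'): stack = [-3], depth = 1
Step 2 ('neg'): stack = [3], depth = 1
Step 3 ('neg'): stack = [-3], depth = 1
Step 4 ('dup'): stack = [-3, -3], depth = 2
Step 5 ('over'): stack = [-3, -3, -3], depth = 3
Step 6 ('pop'): stack = [-3, -3], depth = 2
Step 7 ('pop'): stack = [-3], depth = 1
Step 8 ('pop'): stack = [], depth = 0
Step 9 ('add'): needs 2 value(s) but depth is 0 — STACK UNDERFLOW

Answer: step 9: add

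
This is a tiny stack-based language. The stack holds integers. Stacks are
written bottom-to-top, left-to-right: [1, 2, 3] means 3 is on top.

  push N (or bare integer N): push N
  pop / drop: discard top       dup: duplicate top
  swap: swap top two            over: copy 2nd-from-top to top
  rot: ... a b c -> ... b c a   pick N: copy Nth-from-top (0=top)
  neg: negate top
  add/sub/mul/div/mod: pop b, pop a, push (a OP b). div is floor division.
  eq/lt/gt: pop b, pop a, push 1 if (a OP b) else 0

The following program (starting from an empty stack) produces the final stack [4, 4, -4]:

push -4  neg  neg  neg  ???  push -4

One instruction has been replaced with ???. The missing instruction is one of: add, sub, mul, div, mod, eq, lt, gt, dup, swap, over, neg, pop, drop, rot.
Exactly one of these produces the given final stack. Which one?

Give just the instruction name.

Answer: dup

Derivation:
Stack before ???: [4]
Stack after ???:  [4, 4]
The instruction that transforms [4] -> [4, 4] is: dup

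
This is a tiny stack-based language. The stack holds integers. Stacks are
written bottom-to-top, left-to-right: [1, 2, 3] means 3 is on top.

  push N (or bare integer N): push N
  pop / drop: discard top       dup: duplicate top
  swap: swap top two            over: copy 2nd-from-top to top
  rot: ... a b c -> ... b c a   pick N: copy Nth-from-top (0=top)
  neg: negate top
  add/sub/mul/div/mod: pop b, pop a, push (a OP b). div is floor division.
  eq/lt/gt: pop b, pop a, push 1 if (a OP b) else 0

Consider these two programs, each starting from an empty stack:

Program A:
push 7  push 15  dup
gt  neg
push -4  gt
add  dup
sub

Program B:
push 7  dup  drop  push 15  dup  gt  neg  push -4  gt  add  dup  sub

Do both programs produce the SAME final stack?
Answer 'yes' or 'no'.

Program A trace:
  After 'push 7': [7]
  After 'push 15': [7, 15]
  After 'dup': [7, 15, 15]
  After 'gt': [7, 0]
  After 'neg': [7, 0]
  After 'push -4': [7, 0, -4]
  After 'gt': [7, 1]
  After 'add': [8]
  After 'dup': [8, 8]
  After 'sub': [0]
Program A final stack: [0]

Program B trace:
  After 'push 7': [7]
  After 'dup': [7, 7]
  After 'drop': [7]
  After 'push 15': [7, 15]
  After 'dup': [7, 15, 15]
  After 'gt': [7, 0]
  After 'neg': [7, 0]
  After 'push -4': [7, 0, -4]
  After 'gt': [7, 1]
  After 'add': [8]
  After 'dup': [8, 8]
  After 'sub': [0]
Program B final stack: [0]
Same: yes

Answer: yes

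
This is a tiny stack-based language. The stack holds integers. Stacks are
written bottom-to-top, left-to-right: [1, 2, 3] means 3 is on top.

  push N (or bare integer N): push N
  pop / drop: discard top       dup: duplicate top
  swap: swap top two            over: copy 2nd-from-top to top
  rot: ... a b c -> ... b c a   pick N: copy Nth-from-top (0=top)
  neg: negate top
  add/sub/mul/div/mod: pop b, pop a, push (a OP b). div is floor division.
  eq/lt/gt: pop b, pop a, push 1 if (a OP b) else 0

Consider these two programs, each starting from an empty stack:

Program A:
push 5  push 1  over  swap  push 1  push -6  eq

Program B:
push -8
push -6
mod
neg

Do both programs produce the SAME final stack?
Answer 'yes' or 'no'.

Program A trace:
  After 'push 5': [5]
  After 'push 1': [5, 1]
  After 'over': [5, 1, 5]
  After 'swap': [5, 5, 1]
  After 'push 1': [5, 5, 1, 1]
  After 'push -6': [5, 5, 1, 1, -6]
  After 'eq': [5, 5, 1, 0]
Program A final stack: [5, 5, 1, 0]

Program B trace:
  After 'push -8': [-8]
  After 'push -6': [-8, -6]
  After 'mod': [-2]
  After 'neg': [2]
Program B final stack: [2]
Same: no

Answer: no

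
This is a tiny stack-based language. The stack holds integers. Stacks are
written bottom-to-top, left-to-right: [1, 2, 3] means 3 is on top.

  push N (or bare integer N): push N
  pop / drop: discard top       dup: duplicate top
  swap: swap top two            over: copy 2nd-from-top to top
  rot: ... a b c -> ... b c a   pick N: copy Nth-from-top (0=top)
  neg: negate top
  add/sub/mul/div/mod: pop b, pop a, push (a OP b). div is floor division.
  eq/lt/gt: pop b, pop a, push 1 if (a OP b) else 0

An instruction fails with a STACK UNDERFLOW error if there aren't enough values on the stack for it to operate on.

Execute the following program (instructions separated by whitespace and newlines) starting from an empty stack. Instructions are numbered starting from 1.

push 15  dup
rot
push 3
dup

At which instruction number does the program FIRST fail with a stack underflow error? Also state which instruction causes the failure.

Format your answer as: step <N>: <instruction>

Answer: step 3: rot

Derivation:
Step 1 ('push 15'): stack = [15], depth = 1
Step 2 ('dup'): stack = [15, 15], depth = 2
Step 3 ('rot'): needs 3 value(s) but depth is 2 — STACK UNDERFLOW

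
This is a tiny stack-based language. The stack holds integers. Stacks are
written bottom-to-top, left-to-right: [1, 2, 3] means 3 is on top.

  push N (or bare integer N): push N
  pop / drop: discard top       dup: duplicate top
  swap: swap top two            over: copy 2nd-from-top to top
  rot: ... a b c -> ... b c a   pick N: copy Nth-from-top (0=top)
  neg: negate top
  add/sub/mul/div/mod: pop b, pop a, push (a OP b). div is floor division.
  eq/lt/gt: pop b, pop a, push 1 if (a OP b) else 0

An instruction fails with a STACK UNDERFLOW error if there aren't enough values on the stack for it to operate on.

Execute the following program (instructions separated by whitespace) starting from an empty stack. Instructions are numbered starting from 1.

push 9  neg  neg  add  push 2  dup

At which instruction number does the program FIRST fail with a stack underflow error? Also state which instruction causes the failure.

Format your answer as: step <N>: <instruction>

Answer: step 4: add

Derivation:
Step 1 ('push 9'): stack = [9], depth = 1
Step 2 ('neg'): stack = [-9], depth = 1
Step 3 ('neg'): stack = [9], depth = 1
Step 4 ('add'): needs 2 value(s) but depth is 1 — STACK UNDERFLOW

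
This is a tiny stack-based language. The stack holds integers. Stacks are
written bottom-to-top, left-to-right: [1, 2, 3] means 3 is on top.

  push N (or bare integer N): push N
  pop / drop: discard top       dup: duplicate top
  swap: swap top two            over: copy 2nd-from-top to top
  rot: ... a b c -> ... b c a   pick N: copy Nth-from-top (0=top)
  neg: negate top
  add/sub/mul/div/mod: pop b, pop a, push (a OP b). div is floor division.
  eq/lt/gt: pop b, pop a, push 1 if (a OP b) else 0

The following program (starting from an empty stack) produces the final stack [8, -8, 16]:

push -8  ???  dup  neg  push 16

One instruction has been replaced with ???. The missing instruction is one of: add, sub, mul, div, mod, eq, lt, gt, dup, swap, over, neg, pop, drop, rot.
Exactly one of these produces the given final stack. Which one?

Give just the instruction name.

Stack before ???: [-8]
Stack after ???:  [8]
The instruction that transforms [-8] -> [8] is: neg

Answer: neg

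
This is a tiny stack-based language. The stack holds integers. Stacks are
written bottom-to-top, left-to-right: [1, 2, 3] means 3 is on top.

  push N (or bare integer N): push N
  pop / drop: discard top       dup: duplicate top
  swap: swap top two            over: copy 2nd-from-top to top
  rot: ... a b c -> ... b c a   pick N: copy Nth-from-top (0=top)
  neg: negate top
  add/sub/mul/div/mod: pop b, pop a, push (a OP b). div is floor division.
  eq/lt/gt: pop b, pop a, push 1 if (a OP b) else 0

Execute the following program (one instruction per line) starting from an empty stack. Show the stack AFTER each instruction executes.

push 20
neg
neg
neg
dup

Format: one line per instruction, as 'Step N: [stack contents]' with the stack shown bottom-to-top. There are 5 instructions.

Step 1: [20]
Step 2: [-20]
Step 3: [20]
Step 4: [-20]
Step 5: [-20, -20]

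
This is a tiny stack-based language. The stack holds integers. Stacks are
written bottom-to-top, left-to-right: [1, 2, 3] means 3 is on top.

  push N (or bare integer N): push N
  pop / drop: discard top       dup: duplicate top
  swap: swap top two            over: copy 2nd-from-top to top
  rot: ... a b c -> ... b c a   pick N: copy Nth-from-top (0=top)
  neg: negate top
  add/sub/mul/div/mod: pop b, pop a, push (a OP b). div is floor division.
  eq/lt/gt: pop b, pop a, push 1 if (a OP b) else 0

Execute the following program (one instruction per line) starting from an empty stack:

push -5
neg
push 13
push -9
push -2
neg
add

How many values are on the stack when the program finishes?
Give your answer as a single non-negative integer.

Answer: 3

Derivation:
After 'push -5': stack = [-5] (depth 1)
After 'neg': stack = [5] (depth 1)
After 'push 13': stack = [5, 13] (depth 2)
After 'push -9': stack = [5, 13, -9] (depth 3)
After 'push -2': stack = [5, 13, -9, -2] (depth 4)
After 'neg': stack = [5, 13, -9, 2] (depth 4)
After 'add': stack = [5, 13, -7] (depth 3)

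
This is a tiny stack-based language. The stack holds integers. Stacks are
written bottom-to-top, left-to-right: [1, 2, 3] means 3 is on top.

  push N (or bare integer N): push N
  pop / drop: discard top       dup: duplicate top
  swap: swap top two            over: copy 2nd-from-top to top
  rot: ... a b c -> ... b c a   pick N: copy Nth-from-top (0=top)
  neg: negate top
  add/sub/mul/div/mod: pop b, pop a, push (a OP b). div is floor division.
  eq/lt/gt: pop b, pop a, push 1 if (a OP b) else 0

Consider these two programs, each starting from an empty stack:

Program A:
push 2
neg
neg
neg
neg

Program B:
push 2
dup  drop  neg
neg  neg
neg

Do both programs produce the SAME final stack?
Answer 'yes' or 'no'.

Answer: yes

Derivation:
Program A trace:
  After 'push 2': [2]
  After 'neg': [-2]
  After 'neg': [2]
  After 'neg': [-2]
  After 'neg': [2]
Program A final stack: [2]

Program B trace:
  After 'push 2': [2]
  After 'dup': [2, 2]
  After 'drop': [2]
  After 'neg': [-2]
  After 'neg': [2]
  After 'neg': [-2]
  After 'neg': [2]
Program B final stack: [2]
Same: yes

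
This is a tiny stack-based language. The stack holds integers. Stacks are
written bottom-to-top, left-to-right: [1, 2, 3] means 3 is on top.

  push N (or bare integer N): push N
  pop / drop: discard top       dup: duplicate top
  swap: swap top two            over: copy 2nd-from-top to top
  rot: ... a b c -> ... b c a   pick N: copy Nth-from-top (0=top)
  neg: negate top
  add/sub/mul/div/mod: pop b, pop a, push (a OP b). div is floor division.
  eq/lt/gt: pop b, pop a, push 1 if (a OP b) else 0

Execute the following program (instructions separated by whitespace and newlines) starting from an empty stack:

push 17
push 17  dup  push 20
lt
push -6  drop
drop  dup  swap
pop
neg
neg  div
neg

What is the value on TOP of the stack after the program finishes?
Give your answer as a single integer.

Answer: -1

Derivation:
After 'push 17': [17]
After 'push 17': [17, 17]
After 'dup': [17, 17, 17]
After 'push 20': [17, 17, 17, 20]
After 'lt': [17, 17, 1]
After 'push -6': [17, 17, 1, -6]
After 'drop': [17, 17, 1]
After 'drop': [17, 17]
After 'dup': [17, 17, 17]
After 'swap': [17, 17, 17]
After 'pop': [17, 17]
After 'neg': [17, -17]
After 'neg': [17, 17]
After 'div': [1]
After 'neg': [-1]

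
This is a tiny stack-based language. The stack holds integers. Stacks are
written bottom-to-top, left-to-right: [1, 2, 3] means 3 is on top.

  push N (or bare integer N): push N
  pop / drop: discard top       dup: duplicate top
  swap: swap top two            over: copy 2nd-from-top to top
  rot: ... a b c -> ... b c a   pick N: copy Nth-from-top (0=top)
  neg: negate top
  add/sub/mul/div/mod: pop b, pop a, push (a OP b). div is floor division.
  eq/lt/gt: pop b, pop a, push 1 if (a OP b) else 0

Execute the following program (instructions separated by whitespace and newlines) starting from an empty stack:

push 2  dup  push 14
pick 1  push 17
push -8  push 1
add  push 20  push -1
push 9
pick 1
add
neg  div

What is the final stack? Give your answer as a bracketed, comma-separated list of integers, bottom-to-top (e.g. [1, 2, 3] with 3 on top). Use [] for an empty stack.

Answer: [2, 2, 14, 2, 17, -7, 20, 0]

Derivation:
After 'push 2': [2]
After 'dup': [2, 2]
After 'push 14': [2, 2, 14]
After 'pick 1': [2, 2, 14, 2]
After 'push 17': [2, 2, 14, 2, 17]
After 'push -8': [2, 2, 14, 2, 17, -8]
After 'push 1': [2, 2, 14, 2, 17, -8, 1]
After 'add': [2, 2, 14, 2, 17, -7]
After 'push 20': [2, 2, 14, 2, 17, -7, 20]
After 'push -1': [2, 2, 14, 2, 17, -7, 20, -1]
After 'push 9': [2, 2, 14, 2, 17, -7, 20, -1, 9]
After 'pick 1': [2, 2, 14, 2, 17, -7, 20, -1, 9, -1]
After 'add': [2, 2, 14, 2, 17, -7, 20, -1, 8]
After 'neg': [2, 2, 14, 2, 17, -7, 20, -1, -8]
After 'div': [2, 2, 14, 2, 17, -7, 20, 0]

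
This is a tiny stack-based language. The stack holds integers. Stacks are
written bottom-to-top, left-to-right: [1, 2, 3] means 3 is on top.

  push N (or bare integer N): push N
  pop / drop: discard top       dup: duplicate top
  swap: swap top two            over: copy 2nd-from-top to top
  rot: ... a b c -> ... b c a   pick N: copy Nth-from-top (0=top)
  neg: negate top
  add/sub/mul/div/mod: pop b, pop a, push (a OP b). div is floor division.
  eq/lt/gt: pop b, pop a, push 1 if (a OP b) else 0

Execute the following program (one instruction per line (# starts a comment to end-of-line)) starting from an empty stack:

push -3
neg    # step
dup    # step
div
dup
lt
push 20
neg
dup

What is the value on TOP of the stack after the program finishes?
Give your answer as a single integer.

After 'push -3': [-3]
After 'neg': [3]
After 'dup': [3, 3]
After 'div': [1]
After 'dup': [1, 1]
After 'lt': [0]
After 'push 20': [0, 20]
After 'neg': [0, -20]
After 'dup': [0, -20, -20]

Answer: -20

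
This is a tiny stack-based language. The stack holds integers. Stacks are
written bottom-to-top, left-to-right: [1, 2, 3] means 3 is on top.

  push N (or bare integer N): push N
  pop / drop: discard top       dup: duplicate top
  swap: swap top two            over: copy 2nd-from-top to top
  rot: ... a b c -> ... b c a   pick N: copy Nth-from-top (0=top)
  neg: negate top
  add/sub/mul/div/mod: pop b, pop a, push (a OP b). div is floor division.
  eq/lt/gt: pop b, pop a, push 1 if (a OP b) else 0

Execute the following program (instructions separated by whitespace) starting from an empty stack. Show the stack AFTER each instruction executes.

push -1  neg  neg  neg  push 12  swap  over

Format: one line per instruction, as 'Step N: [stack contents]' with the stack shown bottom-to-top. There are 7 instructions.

Step 1: [-1]
Step 2: [1]
Step 3: [-1]
Step 4: [1]
Step 5: [1, 12]
Step 6: [12, 1]
Step 7: [12, 1, 12]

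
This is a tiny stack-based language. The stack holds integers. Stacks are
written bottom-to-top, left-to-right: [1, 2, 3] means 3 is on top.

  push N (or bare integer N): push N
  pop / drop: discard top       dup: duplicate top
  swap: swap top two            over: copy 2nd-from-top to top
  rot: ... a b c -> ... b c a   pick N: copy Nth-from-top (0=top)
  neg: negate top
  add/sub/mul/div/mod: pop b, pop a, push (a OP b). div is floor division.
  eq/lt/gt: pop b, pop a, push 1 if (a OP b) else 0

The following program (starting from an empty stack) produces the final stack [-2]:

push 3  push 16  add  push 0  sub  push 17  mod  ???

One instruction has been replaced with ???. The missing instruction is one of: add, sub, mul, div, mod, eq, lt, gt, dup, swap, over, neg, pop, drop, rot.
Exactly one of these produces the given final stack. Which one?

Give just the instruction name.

Stack before ???: [2]
Stack after ???:  [-2]
The instruction that transforms [2] -> [-2] is: neg

Answer: neg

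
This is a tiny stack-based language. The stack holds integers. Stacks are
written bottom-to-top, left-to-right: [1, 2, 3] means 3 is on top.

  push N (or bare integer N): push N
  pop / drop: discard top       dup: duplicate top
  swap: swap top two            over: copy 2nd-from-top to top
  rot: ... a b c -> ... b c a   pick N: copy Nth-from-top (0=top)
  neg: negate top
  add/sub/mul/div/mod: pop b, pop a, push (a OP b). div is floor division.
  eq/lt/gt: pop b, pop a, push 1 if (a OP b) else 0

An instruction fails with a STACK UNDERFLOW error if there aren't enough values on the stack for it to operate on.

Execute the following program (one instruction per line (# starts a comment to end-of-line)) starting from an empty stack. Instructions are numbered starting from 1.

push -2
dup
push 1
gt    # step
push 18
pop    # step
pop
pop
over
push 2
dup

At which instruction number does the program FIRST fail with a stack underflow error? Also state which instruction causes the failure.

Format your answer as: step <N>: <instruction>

Answer: step 9: over

Derivation:
Step 1 ('push -2'): stack = [-2], depth = 1
Step 2 ('dup'): stack = [-2, -2], depth = 2
Step 3 ('push 1'): stack = [-2, -2, 1], depth = 3
Step 4 ('gt'): stack = [-2, 0], depth = 2
Step 5 ('push 18'): stack = [-2, 0, 18], depth = 3
Step 6 ('pop'): stack = [-2, 0], depth = 2
Step 7 ('pop'): stack = [-2], depth = 1
Step 8 ('pop'): stack = [], depth = 0
Step 9 ('over'): needs 2 value(s) but depth is 0 — STACK UNDERFLOW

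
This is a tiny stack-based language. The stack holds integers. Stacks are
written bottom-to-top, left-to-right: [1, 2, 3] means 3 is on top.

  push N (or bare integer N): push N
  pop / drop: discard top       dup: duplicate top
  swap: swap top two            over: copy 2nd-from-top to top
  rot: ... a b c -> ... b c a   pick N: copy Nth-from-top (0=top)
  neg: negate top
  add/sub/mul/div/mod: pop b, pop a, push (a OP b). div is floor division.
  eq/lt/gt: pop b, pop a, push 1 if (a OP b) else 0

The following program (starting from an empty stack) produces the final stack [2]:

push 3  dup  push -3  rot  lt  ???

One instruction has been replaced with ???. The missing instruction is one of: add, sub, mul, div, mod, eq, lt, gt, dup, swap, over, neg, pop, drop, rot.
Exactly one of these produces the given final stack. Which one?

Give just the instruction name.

Answer: sub

Derivation:
Stack before ???: [3, 1]
Stack after ???:  [2]
The instruction that transforms [3, 1] -> [2] is: sub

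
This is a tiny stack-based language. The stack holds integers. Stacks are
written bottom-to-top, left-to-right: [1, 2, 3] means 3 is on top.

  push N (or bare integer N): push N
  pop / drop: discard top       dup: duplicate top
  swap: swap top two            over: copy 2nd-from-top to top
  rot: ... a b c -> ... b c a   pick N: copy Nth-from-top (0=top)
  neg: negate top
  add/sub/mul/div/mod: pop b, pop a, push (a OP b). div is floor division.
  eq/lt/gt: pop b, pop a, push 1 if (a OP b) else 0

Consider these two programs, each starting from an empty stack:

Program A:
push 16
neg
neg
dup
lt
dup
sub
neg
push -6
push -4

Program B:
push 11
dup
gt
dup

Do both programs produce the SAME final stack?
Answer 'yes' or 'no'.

Answer: no

Derivation:
Program A trace:
  After 'push 16': [16]
  After 'neg': [-16]
  After 'neg': [16]
  After 'dup': [16, 16]
  After 'lt': [0]
  After 'dup': [0, 0]
  After 'sub': [0]
  After 'neg': [0]
  After 'push -6': [0, -6]
  After 'push -4': [0, -6, -4]
Program A final stack: [0, -6, -4]

Program B trace:
  After 'push 11': [11]
  After 'dup': [11, 11]
  After 'gt': [0]
  After 'dup': [0, 0]
Program B final stack: [0, 0]
Same: no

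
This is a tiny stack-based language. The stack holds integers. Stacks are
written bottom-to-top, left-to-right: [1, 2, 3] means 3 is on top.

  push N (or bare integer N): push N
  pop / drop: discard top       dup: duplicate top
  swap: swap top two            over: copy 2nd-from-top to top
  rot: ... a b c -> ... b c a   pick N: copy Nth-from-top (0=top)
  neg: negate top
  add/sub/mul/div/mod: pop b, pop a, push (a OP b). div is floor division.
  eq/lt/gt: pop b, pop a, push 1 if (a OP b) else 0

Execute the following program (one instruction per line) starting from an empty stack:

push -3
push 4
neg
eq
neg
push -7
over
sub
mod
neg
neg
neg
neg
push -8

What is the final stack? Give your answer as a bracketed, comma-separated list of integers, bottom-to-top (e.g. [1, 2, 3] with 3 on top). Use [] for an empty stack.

Answer: [0, -8]

Derivation:
After 'push -3': [-3]
After 'push 4': [-3, 4]
After 'neg': [-3, -4]
After 'eq': [0]
After 'neg': [0]
After 'push -7': [0, -7]
After 'over': [0, -7, 0]
After 'sub': [0, -7]
After 'mod': [0]
After 'neg': [0]
After 'neg': [0]
After 'neg': [0]
After 'neg': [0]
After 'push -8': [0, -8]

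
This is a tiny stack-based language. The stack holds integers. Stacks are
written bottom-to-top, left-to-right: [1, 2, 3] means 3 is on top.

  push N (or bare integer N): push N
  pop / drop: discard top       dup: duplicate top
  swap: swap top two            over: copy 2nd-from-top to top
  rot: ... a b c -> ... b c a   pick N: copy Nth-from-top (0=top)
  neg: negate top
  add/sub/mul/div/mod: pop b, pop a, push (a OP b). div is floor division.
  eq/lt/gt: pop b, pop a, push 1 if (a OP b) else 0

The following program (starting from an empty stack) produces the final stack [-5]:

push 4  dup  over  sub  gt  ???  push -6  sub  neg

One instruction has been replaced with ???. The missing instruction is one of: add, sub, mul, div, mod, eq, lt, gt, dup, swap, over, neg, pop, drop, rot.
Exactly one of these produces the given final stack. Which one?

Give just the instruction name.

Answer: neg

Derivation:
Stack before ???: [1]
Stack after ???:  [-1]
The instruction that transforms [1] -> [-1] is: neg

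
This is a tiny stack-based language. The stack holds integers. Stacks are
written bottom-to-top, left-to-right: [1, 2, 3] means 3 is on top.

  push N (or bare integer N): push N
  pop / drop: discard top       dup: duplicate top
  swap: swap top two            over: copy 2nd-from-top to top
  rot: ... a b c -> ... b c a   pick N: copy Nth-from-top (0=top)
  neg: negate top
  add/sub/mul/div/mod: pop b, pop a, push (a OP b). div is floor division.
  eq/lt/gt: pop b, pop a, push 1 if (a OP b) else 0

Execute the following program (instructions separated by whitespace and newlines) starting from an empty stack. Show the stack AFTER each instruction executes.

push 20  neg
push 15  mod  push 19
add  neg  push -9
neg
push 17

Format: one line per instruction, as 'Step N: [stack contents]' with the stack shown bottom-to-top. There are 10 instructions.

Step 1: [20]
Step 2: [-20]
Step 3: [-20, 15]
Step 4: [10]
Step 5: [10, 19]
Step 6: [29]
Step 7: [-29]
Step 8: [-29, -9]
Step 9: [-29, 9]
Step 10: [-29, 9, 17]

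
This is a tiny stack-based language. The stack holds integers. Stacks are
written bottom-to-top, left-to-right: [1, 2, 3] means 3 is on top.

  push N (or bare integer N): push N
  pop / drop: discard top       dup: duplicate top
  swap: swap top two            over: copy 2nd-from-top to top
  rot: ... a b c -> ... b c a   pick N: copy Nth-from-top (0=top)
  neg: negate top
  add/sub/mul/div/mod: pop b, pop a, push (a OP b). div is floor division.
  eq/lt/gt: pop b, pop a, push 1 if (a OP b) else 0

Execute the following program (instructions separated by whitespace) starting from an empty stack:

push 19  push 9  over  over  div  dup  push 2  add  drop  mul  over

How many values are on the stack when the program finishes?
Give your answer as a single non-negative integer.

After 'push 19': stack = [19] (depth 1)
After 'push 9': stack = [19, 9] (depth 2)
After 'over': stack = [19, 9, 19] (depth 3)
After 'over': stack = [19, 9, 19, 9] (depth 4)
After 'div': stack = [19, 9, 2] (depth 3)
After 'dup': stack = [19, 9, 2, 2] (depth 4)
After 'push 2': stack = [19, 9, 2, 2, 2] (depth 5)
After 'add': stack = [19, 9, 2, 4] (depth 4)
After 'drop': stack = [19, 9, 2] (depth 3)
After 'mul': stack = [19, 18] (depth 2)
After 'over': stack = [19, 18, 19] (depth 3)

Answer: 3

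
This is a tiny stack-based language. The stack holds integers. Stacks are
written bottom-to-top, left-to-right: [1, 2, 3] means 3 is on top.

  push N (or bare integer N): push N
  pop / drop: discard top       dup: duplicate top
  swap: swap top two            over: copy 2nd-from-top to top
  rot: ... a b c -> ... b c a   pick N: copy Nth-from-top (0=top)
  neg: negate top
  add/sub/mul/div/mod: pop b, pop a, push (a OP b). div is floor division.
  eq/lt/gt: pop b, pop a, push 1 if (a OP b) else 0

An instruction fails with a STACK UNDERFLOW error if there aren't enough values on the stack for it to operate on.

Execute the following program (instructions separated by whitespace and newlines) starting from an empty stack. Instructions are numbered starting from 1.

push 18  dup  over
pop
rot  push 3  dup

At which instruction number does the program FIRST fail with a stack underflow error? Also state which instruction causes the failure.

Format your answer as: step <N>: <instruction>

Step 1 ('push 18'): stack = [18], depth = 1
Step 2 ('dup'): stack = [18, 18], depth = 2
Step 3 ('over'): stack = [18, 18, 18], depth = 3
Step 4 ('pop'): stack = [18, 18], depth = 2
Step 5 ('rot'): needs 3 value(s) but depth is 2 — STACK UNDERFLOW

Answer: step 5: rot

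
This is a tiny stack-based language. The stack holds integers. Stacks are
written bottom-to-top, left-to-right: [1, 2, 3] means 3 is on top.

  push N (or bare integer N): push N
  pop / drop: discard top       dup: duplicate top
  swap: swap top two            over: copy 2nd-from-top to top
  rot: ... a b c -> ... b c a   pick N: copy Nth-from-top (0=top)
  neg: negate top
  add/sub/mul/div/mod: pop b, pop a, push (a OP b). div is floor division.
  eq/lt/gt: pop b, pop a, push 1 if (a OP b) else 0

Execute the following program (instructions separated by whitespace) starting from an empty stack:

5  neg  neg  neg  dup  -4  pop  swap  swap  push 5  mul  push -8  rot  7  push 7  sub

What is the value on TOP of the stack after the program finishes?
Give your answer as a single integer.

Answer: 0

Derivation:
After 'push 5': [5]
After 'neg': [-5]
After 'neg': [5]
After 'neg': [-5]
After 'dup': [-5, -5]
After 'push -4': [-5, -5, -4]
After 'pop': [-5, -5]
After 'swap': [-5, -5]
After 'swap': [-5, -5]
After 'push 5': [-5, -5, 5]
After 'mul': [-5, -25]
After 'push -8': [-5, -25, -8]
After 'rot': [-25, -8, -5]
After 'push 7': [-25, -8, -5, 7]
After 'push 7': [-25, -8, -5, 7, 7]
After 'sub': [-25, -8, -5, 0]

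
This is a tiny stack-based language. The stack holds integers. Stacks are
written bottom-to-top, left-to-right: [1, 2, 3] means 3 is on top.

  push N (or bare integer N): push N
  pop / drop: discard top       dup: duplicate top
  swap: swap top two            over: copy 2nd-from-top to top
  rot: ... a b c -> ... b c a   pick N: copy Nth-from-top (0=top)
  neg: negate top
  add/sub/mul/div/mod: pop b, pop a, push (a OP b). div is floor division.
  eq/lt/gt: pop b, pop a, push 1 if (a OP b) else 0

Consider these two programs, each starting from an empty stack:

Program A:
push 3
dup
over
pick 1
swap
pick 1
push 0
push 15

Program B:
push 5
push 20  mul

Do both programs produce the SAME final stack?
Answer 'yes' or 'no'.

Answer: no

Derivation:
Program A trace:
  After 'push 3': [3]
  After 'dup': [3, 3]
  After 'over': [3, 3, 3]
  After 'pick 1': [3, 3, 3, 3]
  After 'swap': [3, 3, 3, 3]
  After 'pick 1': [3, 3, 3, 3, 3]
  After 'push 0': [3, 3, 3, 3, 3, 0]
  After 'push 15': [3, 3, 3, 3, 3, 0, 15]
Program A final stack: [3, 3, 3, 3, 3, 0, 15]

Program B trace:
  After 'push 5': [5]
  After 'push 20': [5, 20]
  After 'mul': [100]
Program B final stack: [100]
Same: no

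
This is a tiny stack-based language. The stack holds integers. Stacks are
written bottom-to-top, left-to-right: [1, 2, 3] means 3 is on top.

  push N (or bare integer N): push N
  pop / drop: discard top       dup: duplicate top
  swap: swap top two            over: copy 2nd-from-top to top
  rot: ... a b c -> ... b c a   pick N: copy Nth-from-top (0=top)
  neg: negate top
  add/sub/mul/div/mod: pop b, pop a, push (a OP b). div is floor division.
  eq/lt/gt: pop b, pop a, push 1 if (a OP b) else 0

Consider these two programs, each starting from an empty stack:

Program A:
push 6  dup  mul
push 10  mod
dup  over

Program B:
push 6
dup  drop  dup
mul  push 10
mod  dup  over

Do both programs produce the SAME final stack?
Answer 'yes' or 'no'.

Answer: yes

Derivation:
Program A trace:
  After 'push 6': [6]
  After 'dup': [6, 6]
  After 'mul': [36]
  After 'push 10': [36, 10]
  After 'mod': [6]
  After 'dup': [6, 6]
  After 'over': [6, 6, 6]
Program A final stack: [6, 6, 6]

Program B trace:
  After 'push 6': [6]
  After 'dup': [6, 6]
  After 'drop': [6]
  After 'dup': [6, 6]
  After 'mul': [36]
  After 'push 10': [36, 10]
  After 'mod': [6]
  After 'dup': [6, 6]
  After 'over': [6, 6, 6]
Program B final stack: [6, 6, 6]
Same: yes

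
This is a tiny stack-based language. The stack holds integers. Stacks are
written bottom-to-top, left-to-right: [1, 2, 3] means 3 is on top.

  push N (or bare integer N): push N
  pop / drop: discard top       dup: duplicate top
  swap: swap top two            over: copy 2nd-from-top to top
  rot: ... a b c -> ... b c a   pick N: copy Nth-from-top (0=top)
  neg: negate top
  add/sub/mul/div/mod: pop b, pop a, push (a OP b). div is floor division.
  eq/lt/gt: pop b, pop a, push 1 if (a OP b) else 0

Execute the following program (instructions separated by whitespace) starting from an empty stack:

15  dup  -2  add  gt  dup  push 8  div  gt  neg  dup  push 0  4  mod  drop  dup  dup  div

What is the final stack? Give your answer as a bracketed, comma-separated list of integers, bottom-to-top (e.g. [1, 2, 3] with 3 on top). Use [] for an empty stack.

Answer: [-1, -1, 1]

Derivation:
After 'push 15': [15]
After 'dup': [15, 15]
After 'push -2': [15, 15, -2]
After 'add': [15, 13]
After 'gt': [1]
After 'dup': [1, 1]
After 'push 8': [1, 1, 8]
After 'div': [1, 0]
After 'gt': [1]
After 'neg': [-1]
After 'dup': [-1, -1]
After 'push 0': [-1, -1, 0]
After 'push 4': [-1, -1, 0, 4]
After 'mod': [-1, -1, 0]
After 'drop': [-1, -1]
After 'dup': [-1, -1, -1]
After 'dup': [-1, -1, -1, -1]
After 'div': [-1, -1, 1]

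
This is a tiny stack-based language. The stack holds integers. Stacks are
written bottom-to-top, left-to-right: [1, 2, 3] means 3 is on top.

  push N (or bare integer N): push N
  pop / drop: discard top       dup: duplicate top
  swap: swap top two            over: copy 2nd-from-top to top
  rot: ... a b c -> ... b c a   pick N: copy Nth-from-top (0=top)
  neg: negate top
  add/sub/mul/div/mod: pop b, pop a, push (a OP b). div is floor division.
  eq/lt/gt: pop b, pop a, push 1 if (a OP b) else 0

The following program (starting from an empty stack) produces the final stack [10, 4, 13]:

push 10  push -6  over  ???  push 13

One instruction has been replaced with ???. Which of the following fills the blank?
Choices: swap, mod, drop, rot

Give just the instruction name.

Answer: mod

Derivation:
Stack before ???: [10, -6, 10]
Stack after ???:  [10, 4]
Checking each choice:
  swap: produces [10, 10, -6, 13]
  mod: MATCH
  drop: produces [10, -6, 13]
  rot: produces [-6, 10, 10, 13]


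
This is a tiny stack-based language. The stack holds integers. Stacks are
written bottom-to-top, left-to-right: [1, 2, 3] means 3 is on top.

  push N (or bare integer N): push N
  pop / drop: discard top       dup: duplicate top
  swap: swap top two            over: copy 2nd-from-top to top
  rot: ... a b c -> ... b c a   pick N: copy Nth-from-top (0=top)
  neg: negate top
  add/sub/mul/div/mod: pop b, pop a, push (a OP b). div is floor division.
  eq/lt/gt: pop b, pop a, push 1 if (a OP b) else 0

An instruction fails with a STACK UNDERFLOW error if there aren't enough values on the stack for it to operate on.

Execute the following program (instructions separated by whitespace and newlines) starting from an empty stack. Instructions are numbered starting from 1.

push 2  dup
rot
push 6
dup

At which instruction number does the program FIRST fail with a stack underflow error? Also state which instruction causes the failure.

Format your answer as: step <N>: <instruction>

Step 1 ('push 2'): stack = [2], depth = 1
Step 2 ('dup'): stack = [2, 2], depth = 2
Step 3 ('rot'): needs 3 value(s) but depth is 2 — STACK UNDERFLOW

Answer: step 3: rot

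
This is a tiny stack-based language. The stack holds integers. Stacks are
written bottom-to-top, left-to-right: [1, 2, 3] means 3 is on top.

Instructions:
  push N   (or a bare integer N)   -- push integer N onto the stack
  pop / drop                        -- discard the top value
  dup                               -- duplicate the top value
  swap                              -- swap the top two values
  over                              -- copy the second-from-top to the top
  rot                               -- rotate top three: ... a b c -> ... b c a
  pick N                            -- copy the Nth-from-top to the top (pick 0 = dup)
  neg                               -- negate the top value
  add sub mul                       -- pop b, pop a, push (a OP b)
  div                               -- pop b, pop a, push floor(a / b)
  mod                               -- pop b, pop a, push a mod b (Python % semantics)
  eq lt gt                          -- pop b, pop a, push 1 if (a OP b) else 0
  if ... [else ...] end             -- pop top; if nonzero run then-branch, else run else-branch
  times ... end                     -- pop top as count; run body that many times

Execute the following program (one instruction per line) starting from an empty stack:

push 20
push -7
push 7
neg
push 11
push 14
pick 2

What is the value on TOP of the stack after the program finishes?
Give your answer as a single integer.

After 'push 20': [20]
After 'push -7': [20, -7]
After 'push 7': [20, -7, 7]
After 'neg': [20, -7, -7]
After 'push 11': [20, -7, -7, 11]
After 'push 14': [20, -7, -7, 11, 14]
After 'pick 2': [20, -7, -7, 11, 14, -7]

Answer: -7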